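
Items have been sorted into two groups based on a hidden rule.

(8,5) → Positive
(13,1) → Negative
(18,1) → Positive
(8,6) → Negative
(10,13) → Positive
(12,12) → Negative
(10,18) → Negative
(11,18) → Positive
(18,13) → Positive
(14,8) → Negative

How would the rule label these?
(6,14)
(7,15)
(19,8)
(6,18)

Negative, Negative, Positive, Negative

Rule: sum is odd. This holds for each 'Positive' example and fails for each 'Negative' one.
(6,14): 6+14 = 20, lacks this property → Negative. (7,15): 7+15 = 22, lacks this property → Negative. (19,8): 19+8 = 27, meets the rule → Positive. (6,18): 6+18 = 24, lacks this property → Negative.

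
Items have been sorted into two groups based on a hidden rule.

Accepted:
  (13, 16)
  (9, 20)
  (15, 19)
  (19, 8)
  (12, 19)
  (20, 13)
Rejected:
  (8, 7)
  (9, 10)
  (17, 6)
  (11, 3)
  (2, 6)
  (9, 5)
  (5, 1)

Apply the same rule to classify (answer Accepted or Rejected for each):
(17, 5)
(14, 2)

Rejected, Rejected

The rule appears to be: sum ≥ 27.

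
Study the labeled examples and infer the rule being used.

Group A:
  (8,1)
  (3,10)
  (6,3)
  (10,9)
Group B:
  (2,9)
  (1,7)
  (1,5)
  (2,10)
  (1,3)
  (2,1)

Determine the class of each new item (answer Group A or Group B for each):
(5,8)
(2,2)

Group A, Group B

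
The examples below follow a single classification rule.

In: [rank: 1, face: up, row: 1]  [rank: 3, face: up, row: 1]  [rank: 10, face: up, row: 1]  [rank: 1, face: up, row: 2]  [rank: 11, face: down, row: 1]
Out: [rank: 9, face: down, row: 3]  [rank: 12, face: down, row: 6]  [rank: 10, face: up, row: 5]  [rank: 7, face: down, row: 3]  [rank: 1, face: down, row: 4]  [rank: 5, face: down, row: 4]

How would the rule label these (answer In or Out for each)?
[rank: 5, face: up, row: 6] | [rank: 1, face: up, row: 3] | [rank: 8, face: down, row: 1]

Rule: row ≤ 2. This holds for each 'In' example and fails for each 'Out' one.
[rank: 5, face: up, row: 6]: row = 6, doesn't qualify → Out. [rank: 1, face: up, row: 3]: row = 3, doesn't qualify → Out. [rank: 8, face: down, row: 1]: row = 1, passes → In.

Out, Out, In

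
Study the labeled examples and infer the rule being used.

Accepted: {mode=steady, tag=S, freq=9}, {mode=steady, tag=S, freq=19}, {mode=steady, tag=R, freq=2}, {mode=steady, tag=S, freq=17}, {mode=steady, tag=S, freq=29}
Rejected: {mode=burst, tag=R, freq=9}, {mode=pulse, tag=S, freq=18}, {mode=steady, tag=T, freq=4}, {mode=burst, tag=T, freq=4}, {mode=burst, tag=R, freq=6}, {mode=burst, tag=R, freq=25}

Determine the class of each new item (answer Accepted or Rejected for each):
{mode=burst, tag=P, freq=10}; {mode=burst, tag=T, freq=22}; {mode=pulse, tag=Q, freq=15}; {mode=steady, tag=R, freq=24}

Rejected, Rejected, Rejected, Accepted

All 'Accepted' examples share one property — mode is steady AND freq ≠ 4 — and every 'Rejected' example lacks it.
{mode=burst, tag=P, freq=10}: Rejected (mode is burst, freq = 10). {mode=burst, tag=T, freq=22}: Rejected (mode is burst, freq = 22). {mode=pulse, tag=Q, freq=15}: Rejected (mode is pulse, freq = 15). {mode=steady, tag=R, freq=24}: Accepted (mode is steady, freq = 24).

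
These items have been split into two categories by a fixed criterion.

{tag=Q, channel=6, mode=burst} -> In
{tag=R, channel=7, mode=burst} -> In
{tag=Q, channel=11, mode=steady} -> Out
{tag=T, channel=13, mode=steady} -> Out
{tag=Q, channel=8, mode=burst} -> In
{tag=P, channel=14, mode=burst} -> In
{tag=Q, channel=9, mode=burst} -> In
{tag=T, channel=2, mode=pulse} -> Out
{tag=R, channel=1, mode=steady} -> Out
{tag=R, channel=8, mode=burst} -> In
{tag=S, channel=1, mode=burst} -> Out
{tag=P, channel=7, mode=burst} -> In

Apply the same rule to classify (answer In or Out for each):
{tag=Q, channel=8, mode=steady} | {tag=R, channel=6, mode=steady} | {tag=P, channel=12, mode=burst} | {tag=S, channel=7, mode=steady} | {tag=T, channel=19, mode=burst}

Out, Out, In, Out, In

One predicate separates the groups cleanly: mode is burst AND channel ≥ 2.
{tag=Q, channel=8, mode=steady} — mode is steady, channel = 8, hence Out. {tag=R, channel=6, mode=steady} — mode is steady, channel = 6, hence Out. {tag=P, channel=12, mode=burst} — mode is burst, channel = 12, hence In. {tag=S, channel=7, mode=steady} — mode is steady, channel = 7, hence Out. {tag=T, channel=19, mode=burst} — mode is burst, channel = 19, hence In.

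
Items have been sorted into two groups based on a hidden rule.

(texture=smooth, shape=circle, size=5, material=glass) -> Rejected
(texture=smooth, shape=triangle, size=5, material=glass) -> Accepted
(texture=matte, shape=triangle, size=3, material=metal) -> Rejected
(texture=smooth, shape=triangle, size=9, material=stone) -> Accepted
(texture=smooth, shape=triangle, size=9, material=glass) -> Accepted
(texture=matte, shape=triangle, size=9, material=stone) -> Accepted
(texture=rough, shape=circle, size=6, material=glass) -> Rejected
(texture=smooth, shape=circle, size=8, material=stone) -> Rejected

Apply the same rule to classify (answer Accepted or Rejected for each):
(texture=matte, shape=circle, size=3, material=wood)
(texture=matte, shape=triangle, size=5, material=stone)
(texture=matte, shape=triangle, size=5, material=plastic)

The simplest hypothesis consistent with all the labels is: shape is triangle AND size ≥ 5.
Rejected: (texture=matte, shape=circle, size=3, material=wood), since shape is circle, size = 3. Accepted: (texture=matte, shape=triangle, size=5, material=stone), since shape is triangle, size = 5. Accepted: (texture=matte, shape=triangle, size=5, material=plastic), since shape is triangle, size = 5.

Rejected, Accepted, Accepted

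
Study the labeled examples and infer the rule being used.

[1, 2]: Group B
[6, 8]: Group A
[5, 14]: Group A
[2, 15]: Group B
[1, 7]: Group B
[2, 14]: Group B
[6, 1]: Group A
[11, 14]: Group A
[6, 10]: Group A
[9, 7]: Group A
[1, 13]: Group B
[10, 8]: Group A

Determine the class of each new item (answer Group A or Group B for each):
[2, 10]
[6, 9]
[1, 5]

The rule appears to be: first ≥ 5.
[2, 10] → first 2 → Group B.
[6, 9] → first 6 → Group A.
[1, 5] → first 1 → Group B.

Group B, Group A, Group B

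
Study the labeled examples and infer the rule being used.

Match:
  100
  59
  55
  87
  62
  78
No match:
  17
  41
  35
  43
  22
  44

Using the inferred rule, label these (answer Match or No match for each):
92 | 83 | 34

Match, Match, No match

One predicate separates the groups cleanly: at least 55.
92 — 92 ≥ 55, hence Match. 83 — 83 ≥ 55, hence Match. 34 — 34 < 55, hence No match.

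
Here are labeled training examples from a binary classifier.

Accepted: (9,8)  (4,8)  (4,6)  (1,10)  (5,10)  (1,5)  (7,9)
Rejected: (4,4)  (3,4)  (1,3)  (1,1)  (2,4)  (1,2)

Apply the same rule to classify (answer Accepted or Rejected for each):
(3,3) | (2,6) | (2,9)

Rejected, Accepted, Accepted

The pattern is that an item is 'Accepted' exactly when: second ≥ 5.
Rejected: (3,3), since second 3.
Accepted: (2,6), since second 6.
Accepted: (2,9), since second 9.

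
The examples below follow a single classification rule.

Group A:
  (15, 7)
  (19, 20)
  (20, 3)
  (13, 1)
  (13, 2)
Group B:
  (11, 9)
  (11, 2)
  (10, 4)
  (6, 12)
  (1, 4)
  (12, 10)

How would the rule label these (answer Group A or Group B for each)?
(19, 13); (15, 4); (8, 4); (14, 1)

Group A, Group A, Group B, Group A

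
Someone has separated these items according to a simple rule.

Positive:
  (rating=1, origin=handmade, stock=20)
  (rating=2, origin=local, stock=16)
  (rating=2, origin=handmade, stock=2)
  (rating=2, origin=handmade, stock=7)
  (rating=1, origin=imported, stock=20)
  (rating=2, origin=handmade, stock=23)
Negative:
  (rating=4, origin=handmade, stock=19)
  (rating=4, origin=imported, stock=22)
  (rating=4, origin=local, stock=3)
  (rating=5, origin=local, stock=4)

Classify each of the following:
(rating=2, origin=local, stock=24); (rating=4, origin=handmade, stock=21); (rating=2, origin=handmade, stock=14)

Positive, Negative, Positive

The simplest hypothesis consistent with all the labels is: rating ≤ 2.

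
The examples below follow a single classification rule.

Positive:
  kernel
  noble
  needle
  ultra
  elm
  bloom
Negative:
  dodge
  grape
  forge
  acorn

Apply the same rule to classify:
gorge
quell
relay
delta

Negative, Positive, Positive, Positive

Comparing the two groups points to one rule — contains 'l'.
gorge: no 'l', does not satisfy this → Negative. quell: has 'l', qualifies → Positive. relay: has 'l', qualifies → Positive. delta: has 'l', qualifies → Positive.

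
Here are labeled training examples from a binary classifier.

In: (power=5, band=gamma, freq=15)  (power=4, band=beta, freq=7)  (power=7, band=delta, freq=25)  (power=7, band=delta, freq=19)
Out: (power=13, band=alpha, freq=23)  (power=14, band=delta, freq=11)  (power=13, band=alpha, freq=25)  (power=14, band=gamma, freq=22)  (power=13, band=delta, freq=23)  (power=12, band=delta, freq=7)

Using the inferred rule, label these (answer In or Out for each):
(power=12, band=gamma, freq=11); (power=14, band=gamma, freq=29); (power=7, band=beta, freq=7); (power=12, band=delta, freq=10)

All 'In' examples share one property — power ≤ 7 — and every 'Out' example lacks it.
(power=12, band=gamma, freq=11): power = 12, fails the rule → Out. (power=14, band=gamma, freq=29): power = 14, fails the rule → Out. (power=7, band=beta, freq=7): power = 7, matches → In. (power=12, band=delta, freq=10): power = 12, fails the rule → Out.

Out, Out, In, Out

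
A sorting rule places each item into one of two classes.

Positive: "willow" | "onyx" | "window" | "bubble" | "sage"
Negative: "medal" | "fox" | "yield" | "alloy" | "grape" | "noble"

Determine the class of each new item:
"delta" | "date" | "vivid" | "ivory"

Negative, Positive, Negative, Negative

Checking candidate rules against both groups, what survives is: even length.
"delta": Negative (length 5). "date": Positive (length 4). "vivid": Negative (length 5). "ivory": Negative (length 5).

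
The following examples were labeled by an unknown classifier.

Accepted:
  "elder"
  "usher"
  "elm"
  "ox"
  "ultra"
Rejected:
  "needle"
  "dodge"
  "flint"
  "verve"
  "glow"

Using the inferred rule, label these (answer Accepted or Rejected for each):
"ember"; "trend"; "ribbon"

Accepted, Rejected, Rejected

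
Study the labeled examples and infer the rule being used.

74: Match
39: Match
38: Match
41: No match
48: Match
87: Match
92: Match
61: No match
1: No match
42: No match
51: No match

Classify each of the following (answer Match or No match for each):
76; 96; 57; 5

Match, Match, Match, No match

All 'Match' examples share one property — digit sum ≥ 8 — and every 'No match' example lacks it.
76: digit sum 7+6 = 13 — checks out, so Match.
96: digit sum 9+6 = 15 — checks out, so Match.
57: digit sum 5+7 = 12 — checks out, so Match.
5: digit sum 5 — lacks this property, so No match.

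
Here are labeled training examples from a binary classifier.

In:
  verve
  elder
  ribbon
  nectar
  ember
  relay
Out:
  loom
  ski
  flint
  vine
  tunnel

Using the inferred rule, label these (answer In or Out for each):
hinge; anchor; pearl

The classifier is using: contains 'r'.
hinge: no 'r' — fails this test, so Out. anchor: has 'r' — checks out, so In. pearl: has 'r' — checks out, so In.

Out, In, In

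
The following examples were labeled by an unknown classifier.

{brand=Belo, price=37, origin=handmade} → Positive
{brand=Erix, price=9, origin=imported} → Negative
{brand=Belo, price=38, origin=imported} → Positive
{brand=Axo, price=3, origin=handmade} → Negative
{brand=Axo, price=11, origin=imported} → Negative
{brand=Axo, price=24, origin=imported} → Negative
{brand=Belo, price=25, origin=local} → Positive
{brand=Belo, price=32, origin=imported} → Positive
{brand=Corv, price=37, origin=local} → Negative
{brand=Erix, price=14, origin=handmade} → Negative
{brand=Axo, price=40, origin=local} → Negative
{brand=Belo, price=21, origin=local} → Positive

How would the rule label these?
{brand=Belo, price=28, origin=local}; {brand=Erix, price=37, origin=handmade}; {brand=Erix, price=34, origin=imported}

Positive, Negative, Negative

The simplest hypothesis consistent with all the labels is: brand is Belo.
{brand=Belo, price=28, origin=local} — brand is Belo, hence Positive. {brand=Erix, price=37, origin=handmade} — brand is Erix, hence Negative. {brand=Erix, price=34, origin=imported} — brand is Erix, hence Negative.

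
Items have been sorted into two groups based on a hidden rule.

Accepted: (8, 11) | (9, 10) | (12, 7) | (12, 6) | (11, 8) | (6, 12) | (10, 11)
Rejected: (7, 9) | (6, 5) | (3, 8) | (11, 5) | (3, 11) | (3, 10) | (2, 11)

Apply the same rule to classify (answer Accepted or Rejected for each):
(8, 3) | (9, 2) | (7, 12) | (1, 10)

The common property of the 'Accepted' items is: sum ≥ 18. No 'Rejected' item has it.
(8, 3): 8+3 = 11 — does not satisfy this, so Rejected.
(9, 2): 9+2 = 11 — does not satisfy this, so Rejected.
(7, 12): 7+12 = 19 — has this property, so Accepted.
(1, 10): 1+10 = 11 — does not satisfy this, so Rejected.

Rejected, Rejected, Accepted, Rejected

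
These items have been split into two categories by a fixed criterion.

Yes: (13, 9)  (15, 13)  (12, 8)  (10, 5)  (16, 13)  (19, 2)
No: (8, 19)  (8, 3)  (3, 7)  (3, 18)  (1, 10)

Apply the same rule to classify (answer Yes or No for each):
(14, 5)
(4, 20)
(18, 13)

The rule appears to be: first ≥ 9.
(14, 5): Yes (first 14).
(4, 20): No (first 4).
(18, 13): Yes (first 18).

Yes, No, Yes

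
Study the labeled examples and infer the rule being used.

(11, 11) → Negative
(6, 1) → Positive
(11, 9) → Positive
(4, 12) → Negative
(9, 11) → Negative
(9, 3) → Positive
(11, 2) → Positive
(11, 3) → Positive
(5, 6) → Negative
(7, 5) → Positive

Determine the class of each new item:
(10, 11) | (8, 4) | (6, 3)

Negative, Positive, Positive

The simplest hypothesis consistent with all the labels is: first > second.
(10, 11) → 10 < 11 → Negative.
(8, 4) → 8 > 4 → Positive.
(6, 3) → 6 > 3 → Positive.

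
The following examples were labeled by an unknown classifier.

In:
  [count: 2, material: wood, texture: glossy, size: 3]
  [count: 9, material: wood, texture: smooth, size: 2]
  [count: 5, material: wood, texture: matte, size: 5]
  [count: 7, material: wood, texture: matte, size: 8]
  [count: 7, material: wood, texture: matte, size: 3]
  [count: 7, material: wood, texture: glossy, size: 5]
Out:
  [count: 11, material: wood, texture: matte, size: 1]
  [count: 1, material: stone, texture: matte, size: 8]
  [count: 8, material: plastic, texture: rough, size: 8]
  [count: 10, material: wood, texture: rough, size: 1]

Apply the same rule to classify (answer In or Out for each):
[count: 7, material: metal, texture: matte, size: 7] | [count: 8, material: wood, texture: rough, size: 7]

Rule: material is wood AND size ≥ 2. This holds for each 'In' example and fails for each 'Out' one.

Out, In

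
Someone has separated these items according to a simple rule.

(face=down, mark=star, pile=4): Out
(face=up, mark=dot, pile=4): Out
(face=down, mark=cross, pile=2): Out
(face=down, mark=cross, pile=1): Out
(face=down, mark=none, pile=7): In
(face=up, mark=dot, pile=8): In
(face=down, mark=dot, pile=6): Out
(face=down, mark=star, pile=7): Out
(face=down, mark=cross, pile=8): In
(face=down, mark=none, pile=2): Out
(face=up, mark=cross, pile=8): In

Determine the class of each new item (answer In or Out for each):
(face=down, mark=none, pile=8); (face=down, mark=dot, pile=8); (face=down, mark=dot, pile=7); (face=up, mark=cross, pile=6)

In, In, In, Out

Every 'In' example satisfies: mark is not star AND pile ≥ 7. None of the 'Out' examples do.
In: (face=down, mark=none, pile=8), since mark is none, pile = 8. In: (face=down, mark=dot, pile=8), since mark is dot, pile = 8. In: (face=down, mark=dot, pile=7), since mark is dot, pile = 7. Out: (face=up, mark=cross, pile=6), since mark is cross, pile = 6.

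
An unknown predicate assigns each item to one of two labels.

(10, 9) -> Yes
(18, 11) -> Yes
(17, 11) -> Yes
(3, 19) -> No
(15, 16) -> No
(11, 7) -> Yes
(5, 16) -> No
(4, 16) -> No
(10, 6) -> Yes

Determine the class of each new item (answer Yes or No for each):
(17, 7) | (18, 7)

Yes, Yes

'Yes' ⟺ first > second.
Yes: (17, 7), since 17 > 7. Yes: (18, 7), since 18 > 7.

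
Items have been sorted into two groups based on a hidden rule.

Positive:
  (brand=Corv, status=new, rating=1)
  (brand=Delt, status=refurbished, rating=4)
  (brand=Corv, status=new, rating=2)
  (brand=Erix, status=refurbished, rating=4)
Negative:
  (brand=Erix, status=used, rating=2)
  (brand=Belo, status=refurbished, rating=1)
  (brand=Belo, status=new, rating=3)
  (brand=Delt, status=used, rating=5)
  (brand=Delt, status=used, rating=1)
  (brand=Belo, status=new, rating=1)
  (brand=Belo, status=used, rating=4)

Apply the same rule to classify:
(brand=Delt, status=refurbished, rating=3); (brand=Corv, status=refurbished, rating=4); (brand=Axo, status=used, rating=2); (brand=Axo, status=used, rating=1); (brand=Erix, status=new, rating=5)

Every 'Positive' example satisfies: status is not used AND brand is not Belo. None of the 'Negative' examples do.
(brand=Delt, status=refurbished, rating=3): status is refurbished, brand is Delt, matches → Positive. (brand=Corv, status=refurbished, rating=4): status is refurbished, brand is Corv, matches → Positive. (brand=Axo, status=used, rating=2): status is used, brand is Axo, lacks this property → Negative. (brand=Axo, status=used, rating=1): status is used, brand is Axo, lacks this property → Negative. (brand=Erix, status=new, rating=5): status is new, brand is Erix, matches → Positive.

Positive, Positive, Negative, Negative, Positive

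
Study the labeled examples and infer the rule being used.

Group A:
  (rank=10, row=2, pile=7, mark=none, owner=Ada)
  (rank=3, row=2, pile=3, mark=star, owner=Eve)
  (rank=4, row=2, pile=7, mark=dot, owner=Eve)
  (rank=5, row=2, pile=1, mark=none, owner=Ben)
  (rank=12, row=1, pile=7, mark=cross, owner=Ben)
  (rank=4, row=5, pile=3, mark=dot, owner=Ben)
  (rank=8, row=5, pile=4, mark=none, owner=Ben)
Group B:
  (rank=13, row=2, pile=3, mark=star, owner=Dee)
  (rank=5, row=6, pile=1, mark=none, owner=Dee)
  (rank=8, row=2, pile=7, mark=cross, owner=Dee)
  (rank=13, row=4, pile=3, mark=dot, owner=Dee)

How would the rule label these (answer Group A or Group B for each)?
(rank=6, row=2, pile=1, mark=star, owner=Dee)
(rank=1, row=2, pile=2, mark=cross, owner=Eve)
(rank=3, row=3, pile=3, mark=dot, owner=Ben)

The common property of the 'Group A' items is: owner is not Dee. No 'Group B' item has it.
(rank=6, row=2, pile=1, mark=star, owner=Dee) → owner is Dee → Group B.
(rank=1, row=2, pile=2, mark=cross, owner=Eve) → owner is Eve → Group A.
(rank=3, row=3, pile=3, mark=dot, owner=Ben) → owner is Ben → Group A.

Group B, Group A, Group A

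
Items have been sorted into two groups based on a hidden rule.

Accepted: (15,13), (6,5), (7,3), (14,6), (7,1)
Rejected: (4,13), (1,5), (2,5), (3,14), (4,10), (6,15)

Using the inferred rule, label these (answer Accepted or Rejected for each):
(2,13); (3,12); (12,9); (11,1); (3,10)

Rejected, Rejected, Accepted, Accepted, Rejected

The pattern is that an item is 'Accepted' exactly when: first > second.
(2,13): 2 < 13 — doesn't qualify, so Rejected. (3,12): 3 < 12 — doesn't qualify, so Rejected. (12,9): 12 > 9 — matches, so Accepted. (11,1): 11 > 1 — matches, so Accepted. (3,10): 3 < 10 — doesn't qualify, so Rejected.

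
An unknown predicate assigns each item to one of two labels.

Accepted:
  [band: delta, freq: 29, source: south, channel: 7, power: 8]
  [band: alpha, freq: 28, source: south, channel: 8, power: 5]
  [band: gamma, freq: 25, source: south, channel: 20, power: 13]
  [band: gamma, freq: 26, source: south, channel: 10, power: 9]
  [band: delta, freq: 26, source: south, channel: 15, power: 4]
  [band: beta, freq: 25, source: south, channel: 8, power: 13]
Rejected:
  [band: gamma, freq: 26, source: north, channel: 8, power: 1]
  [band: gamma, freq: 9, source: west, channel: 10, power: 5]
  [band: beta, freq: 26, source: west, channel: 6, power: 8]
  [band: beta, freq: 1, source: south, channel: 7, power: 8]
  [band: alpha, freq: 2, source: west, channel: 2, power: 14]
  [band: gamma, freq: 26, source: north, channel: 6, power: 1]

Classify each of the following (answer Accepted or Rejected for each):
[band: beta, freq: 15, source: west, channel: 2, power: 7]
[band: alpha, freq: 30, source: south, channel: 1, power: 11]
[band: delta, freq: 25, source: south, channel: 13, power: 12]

The common property of the 'Accepted' items is: source is south AND freq ≥ 2. No 'Rejected' item has it.
[band: beta, freq: 15, source: west, channel: 2, power: 7] → source is west, freq = 15 → Rejected. [band: alpha, freq: 30, source: south, channel: 1, power: 11] → source is south, freq = 30 → Accepted. [band: delta, freq: 25, source: south, channel: 13, power: 12] → source is south, freq = 25 → Accepted.

Rejected, Accepted, Accepted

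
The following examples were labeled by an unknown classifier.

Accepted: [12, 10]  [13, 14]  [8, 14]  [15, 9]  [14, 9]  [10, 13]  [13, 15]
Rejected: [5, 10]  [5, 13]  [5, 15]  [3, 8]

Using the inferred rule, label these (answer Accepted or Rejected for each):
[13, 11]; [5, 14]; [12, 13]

The classifier is using: sum ≥ 22.

Accepted, Rejected, Accepted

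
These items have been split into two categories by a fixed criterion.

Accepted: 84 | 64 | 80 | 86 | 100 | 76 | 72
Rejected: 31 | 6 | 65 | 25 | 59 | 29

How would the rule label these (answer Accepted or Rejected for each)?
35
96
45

Rejected, Accepted, Rejected

The distinguishing property — even AND at least 25 — holds for all the 'Accepted' cases and none of the 'Rejected' cases.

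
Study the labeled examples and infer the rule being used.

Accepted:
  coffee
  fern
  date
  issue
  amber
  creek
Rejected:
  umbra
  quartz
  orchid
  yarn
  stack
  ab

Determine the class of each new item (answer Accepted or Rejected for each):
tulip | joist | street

The classifier is using: contains 'e'.
tulip → no 'e' → Rejected. joist → no 'e' → Rejected. street → has 'e' → Accepted.

Rejected, Rejected, Accepted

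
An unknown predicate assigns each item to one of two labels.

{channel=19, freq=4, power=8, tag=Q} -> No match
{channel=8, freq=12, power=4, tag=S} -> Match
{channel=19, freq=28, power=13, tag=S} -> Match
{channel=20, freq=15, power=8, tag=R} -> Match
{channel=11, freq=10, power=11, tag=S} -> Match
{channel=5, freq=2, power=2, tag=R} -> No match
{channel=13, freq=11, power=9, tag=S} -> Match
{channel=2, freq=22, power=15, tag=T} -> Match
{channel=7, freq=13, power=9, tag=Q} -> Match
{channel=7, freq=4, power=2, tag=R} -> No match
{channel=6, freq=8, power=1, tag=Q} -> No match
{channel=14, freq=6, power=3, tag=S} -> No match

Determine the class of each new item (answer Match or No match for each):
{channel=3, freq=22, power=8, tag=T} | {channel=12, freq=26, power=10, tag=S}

All 'Match' examples share one property — freq ≥ 10 — and every 'No match' example lacks it.
{channel=3, freq=22, power=8, tag=T}: Match (freq = 22).
{channel=12, freq=26, power=10, tag=S}: Match (freq = 26).

Match, Match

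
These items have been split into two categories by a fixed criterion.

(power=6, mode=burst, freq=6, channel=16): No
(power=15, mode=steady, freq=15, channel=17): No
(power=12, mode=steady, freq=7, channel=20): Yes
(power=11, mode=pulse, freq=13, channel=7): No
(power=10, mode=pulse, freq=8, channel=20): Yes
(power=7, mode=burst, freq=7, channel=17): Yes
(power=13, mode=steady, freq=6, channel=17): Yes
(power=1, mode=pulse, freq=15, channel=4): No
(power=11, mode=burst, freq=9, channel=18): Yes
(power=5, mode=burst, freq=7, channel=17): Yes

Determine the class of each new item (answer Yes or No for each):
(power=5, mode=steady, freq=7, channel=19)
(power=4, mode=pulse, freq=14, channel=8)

The classifier is using: freq ≤ 9 AND channel ≥ 17.
(power=5, mode=steady, freq=7, channel=19) — freq = 7, channel = 19, hence Yes. (power=4, mode=pulse, freq=14, channel=8) — freq = 14, channel = 8, hence No.

Yes, No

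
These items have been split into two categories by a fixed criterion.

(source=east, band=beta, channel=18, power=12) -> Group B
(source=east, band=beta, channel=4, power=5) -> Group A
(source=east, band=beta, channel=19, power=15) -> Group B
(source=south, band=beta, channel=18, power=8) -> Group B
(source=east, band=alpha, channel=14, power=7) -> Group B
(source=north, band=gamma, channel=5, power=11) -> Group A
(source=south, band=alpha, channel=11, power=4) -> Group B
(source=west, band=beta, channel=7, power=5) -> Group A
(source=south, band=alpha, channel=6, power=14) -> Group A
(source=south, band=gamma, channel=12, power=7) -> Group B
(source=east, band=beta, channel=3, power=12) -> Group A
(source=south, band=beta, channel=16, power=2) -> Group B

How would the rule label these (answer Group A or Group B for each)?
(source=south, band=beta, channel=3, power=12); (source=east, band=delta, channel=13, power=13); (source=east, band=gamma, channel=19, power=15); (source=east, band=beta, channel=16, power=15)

'Group A' ⟺ channel ≤ 7.
Group A: (source=south, band=beta, channel=3, power=12), since channel = 3. Group B: (source=east, band=delta, channel=13, power=13), since channel = 13. Group B: (source=east, band=gamma, channel=19, power=15), since channel = 19. Group B: (source=east, band=beta, channel=16, power=15), since channel = 16.

Group A, Group B, Group B, Group B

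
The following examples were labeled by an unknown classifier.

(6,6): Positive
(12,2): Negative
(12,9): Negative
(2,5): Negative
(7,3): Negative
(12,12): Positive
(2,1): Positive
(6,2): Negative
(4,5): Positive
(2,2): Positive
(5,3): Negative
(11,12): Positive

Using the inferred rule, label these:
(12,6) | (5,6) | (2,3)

The distinguishing property — |first − second| ≤ 1 — holds for all the 'Positive' cases and none of the 'Negative' cases.
Negative: (12,6), since |12−6| = 6.
Positive: (5,6), since |5−6| = 1.
Positive: (2,3), since |2−3| = 1.

Negative, Positive, Positive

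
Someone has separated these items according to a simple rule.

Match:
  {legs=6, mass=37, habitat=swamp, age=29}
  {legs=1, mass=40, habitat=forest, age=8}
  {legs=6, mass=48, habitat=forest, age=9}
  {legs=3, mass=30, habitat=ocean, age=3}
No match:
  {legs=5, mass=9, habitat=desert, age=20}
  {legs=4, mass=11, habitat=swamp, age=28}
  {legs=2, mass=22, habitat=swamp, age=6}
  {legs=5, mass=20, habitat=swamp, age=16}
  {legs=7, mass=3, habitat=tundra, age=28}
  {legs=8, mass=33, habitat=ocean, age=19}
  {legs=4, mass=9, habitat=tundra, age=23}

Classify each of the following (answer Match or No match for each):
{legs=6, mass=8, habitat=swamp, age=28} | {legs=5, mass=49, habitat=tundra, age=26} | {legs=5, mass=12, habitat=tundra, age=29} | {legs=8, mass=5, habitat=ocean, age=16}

No match, Match, No match, No match

The classifier is using: legs ≤ 6 AND mass ≥ 30.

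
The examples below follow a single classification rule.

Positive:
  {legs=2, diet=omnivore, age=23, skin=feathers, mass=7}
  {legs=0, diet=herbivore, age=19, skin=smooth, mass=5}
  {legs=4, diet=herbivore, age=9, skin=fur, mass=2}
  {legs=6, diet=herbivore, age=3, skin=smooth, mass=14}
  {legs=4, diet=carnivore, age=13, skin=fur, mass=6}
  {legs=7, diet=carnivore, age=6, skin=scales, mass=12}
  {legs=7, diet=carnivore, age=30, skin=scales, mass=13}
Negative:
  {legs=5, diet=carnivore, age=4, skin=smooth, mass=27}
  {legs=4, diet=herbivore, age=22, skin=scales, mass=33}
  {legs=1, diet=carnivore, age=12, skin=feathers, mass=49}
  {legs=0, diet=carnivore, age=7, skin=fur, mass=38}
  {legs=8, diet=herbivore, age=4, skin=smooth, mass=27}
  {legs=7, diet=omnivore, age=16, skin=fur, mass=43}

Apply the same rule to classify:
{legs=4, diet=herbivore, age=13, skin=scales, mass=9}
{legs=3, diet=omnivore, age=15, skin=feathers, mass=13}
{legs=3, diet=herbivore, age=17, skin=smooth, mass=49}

Positive, Positive, Negative

The common property of the 'Positive' items is: mass ≤ 14. No 'Negative' item has it.
{legs=4, diet=herbivore, age=13, skin=scales, mass=9}: mass = 9, passes → Positive. {legs=3, diet=omnivore, age=15, skin=feathers, mass=13}: mass = 13, passes → Positive. {legs=3, diet=herbivore, age=17, skin=smooth, mass=49}: mass = 49, doesn't qualify → Negative.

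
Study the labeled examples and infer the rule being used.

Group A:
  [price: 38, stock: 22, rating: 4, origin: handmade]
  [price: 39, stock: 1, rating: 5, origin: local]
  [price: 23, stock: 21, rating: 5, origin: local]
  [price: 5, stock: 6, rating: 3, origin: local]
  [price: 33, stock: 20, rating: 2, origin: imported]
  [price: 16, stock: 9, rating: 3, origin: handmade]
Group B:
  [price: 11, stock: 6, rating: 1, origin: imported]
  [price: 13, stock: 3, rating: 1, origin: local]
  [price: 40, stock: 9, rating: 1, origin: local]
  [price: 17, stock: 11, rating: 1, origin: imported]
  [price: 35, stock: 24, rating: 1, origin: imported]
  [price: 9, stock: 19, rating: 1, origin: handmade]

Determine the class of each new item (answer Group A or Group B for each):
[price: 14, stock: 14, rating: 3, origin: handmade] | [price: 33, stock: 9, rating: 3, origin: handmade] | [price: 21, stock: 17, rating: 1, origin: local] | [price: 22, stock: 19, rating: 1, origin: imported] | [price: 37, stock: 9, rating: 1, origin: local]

Group A, Group A, Group B, Group B, Group B

A rule that fits every label: rating ≥ 2 — true of each 'Group A' example, false of each 'Group B' one.
[price: 14, stock: 14, rating: 3, origin: handmade]: Group A (rating = 3). [price: 33, stock: 9, rating: 3, origin: handmade]: Group A (rating = 3). [price: 21, stock: 17, rating: 1, origin: local]: Group B (rating = 1). [price: 22, stock: 19, rating: 1, origin: imported]: Group B (rating = 1). [price: 37, stock: 9, rating: 1, origin: local]: Group B (rating = 1).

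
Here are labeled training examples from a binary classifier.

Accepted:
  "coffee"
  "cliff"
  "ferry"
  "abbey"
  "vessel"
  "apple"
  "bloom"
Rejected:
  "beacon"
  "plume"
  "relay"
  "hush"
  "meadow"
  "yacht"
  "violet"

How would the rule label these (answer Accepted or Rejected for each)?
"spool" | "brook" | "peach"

Accepted, Accepted, Rejected

Every 'Accepted' example satisfies: has a double letter. None of the 'Rejected' examples do.
"spool": 'oo' doubled, meets the rule → Accepted.
"brook": 'oo' doubled, meets the rule → Accepted.
"peach": no doubled letter, doesn't qualify → Rejected.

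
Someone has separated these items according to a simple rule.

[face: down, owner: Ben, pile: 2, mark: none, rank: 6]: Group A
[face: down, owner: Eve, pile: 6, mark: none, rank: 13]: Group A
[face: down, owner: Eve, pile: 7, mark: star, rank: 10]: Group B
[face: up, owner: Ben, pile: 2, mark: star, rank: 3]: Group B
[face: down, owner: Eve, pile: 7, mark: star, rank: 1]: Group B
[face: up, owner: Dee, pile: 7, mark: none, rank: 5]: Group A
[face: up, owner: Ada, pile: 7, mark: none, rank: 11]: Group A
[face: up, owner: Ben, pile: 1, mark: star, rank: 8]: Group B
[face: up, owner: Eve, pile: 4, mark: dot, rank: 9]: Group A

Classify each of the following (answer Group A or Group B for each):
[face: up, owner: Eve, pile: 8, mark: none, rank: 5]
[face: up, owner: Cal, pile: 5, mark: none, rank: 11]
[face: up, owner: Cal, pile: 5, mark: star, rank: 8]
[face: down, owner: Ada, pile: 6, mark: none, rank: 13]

Group A, Group A, Group B, Group A

Every 'Group A' example satisfies: mark is not star. None of the 'Group B' examples do.
Group A: [face: up, owner: Eve, pile: 8, mark: none, rank: 5], since mark is none. Group A: [face: up, owner: Cal, pile: 5, mark: none, rank: 11], since mark is none. Group B: [face: up, owner: Cal, pile: 5, mark: star, rank: 8], since mark is star. Group A: [face: down, owner: Ada, pile: 6, mark: none, rank: 13], since mark is none.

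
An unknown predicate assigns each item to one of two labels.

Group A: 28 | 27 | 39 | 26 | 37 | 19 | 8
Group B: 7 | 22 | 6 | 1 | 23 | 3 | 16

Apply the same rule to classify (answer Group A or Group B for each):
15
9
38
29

Rule: digit sum ≥ 8. This holds for each 'Group A' example and fails for each 'Group B' one.
15 → digit sum 1+5 = 6 → Group B.
9 → digit sum 9 → Group A.
38 → digit sum 3+8 = 11 → Group A.
29 → digit sum 2+9 = 11 → Group A.

Group B, Group A, Group A, Group A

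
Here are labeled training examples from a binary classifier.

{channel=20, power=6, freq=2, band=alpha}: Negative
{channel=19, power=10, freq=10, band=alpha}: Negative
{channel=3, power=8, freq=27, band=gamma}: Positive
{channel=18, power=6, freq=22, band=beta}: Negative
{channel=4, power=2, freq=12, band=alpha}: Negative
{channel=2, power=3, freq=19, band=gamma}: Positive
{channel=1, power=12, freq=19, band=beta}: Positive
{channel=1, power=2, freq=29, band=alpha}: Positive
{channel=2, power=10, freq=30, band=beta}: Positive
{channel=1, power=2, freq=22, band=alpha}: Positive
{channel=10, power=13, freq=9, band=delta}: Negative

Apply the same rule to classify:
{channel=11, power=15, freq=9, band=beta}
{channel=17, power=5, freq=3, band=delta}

Negative, Negative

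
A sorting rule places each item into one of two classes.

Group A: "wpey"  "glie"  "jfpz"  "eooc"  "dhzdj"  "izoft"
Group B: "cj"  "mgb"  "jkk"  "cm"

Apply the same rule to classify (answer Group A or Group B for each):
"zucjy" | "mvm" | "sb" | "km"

Group A, Group B, Group B, Group B

Every 'Group A' example satisfies: length ≥ 4. None of the 'Group B' examples do.
"zucjy": length 5, meets the rule → Group A. "mvm": length 3, fails the rule → Group B. "sb": length 2, fails the rule → Group B. "km": length 2, fails the rule → Group B.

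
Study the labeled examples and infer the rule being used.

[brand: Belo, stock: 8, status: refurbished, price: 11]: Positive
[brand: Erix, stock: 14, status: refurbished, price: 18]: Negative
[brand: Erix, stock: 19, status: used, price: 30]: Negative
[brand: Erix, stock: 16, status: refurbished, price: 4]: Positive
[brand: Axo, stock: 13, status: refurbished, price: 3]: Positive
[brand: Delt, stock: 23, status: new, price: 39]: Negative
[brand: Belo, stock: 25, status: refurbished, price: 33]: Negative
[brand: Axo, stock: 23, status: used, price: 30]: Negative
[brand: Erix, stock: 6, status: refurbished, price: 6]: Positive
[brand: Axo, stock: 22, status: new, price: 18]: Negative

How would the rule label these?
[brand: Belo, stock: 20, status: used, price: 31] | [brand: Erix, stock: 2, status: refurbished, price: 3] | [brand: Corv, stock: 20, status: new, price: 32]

Negative, Positive, Negative

Rule: price ≤ 11. This holds for each 'Positive' example and fails for each 'Negative' one.
[brand: Belo, stock: 20, status: used, price: 31]: Negative (price = 31). [brand: Erix, stock: 2, status: refurbished, price: 3]: Positive (price = 3). [brand: Corv, stock: 20, status: new, price: 32]: Negative (price = 32).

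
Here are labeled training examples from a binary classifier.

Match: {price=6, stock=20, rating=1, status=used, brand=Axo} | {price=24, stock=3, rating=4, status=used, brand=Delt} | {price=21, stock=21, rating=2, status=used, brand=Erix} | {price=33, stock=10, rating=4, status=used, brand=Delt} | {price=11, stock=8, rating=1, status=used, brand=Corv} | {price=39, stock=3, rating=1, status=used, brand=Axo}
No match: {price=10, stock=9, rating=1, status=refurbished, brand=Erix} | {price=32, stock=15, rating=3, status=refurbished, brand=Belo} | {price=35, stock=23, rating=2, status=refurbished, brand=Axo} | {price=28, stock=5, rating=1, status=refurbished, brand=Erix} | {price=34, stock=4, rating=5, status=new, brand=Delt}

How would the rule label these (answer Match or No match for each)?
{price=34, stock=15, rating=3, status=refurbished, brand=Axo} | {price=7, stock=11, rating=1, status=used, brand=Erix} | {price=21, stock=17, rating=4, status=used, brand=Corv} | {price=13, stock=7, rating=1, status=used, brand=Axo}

No match, Match, Match, Match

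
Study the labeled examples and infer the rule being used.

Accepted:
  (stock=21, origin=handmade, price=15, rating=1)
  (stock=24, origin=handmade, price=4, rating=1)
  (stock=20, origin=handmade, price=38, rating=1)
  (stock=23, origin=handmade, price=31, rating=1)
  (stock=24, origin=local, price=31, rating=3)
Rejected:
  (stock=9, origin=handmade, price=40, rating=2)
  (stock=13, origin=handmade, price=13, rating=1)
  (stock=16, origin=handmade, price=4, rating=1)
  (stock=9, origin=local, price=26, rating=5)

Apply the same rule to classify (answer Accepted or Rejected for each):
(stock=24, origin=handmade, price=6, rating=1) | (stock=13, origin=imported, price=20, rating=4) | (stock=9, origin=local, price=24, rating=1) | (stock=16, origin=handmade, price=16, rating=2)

Accepted, Rejected, Rejected, Rejected

One predicate separates the groups cleanly: stock ≥ 20.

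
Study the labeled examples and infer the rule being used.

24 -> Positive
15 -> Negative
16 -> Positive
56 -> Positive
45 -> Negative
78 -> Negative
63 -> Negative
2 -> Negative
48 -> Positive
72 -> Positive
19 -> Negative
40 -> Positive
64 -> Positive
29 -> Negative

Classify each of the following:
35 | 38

Negative, Negative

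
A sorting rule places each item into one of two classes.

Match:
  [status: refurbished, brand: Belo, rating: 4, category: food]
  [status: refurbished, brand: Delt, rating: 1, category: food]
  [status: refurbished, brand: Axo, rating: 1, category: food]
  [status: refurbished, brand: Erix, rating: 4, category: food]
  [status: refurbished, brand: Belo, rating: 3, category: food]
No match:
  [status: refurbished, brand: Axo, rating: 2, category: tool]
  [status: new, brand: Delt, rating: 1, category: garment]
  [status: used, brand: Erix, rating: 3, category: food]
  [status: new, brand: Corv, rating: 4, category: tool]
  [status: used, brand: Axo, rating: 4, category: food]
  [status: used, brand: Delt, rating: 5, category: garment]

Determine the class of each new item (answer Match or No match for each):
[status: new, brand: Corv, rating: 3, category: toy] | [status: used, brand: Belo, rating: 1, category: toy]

All 'Match' examples share one property — category is food AND status is refurbished — and every 'No match' example lacks it.

No match, No match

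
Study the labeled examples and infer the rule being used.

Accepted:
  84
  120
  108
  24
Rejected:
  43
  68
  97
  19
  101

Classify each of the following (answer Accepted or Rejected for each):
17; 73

Every 'Accepted' example satisfies: multiple of 3. None of the 'Rejected' examples do.
17: 17 = 3·5 + 2, does not satisfy this → Rejected. 73: 73 = 3·24 + 1, does not satisfy this → Rejected.

Rejected, Rejected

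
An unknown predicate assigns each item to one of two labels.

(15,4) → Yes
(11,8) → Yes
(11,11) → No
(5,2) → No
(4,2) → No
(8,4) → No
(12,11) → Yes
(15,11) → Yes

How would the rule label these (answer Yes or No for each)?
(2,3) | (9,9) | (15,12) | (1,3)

No, No, Yes, No

The rule appears to be: first > second AND sum ≥ 19.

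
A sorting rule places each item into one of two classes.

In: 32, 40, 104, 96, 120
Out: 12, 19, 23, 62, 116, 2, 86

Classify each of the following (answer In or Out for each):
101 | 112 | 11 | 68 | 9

Checking candidate rules against both groups, what survives is: multiple of 8.
101: 101 = 8·12 + 5, does not fit → Out.
112: 112 = 8·14, meets the rule → In.
11: 11 = 8·1 + 3, does not fit → Out.
68: 68 = 8·8 + 4, does not fit → Out.
9: 9 = 8·1 + 1, does not fit → Out.

Out, In, Out, Out, Out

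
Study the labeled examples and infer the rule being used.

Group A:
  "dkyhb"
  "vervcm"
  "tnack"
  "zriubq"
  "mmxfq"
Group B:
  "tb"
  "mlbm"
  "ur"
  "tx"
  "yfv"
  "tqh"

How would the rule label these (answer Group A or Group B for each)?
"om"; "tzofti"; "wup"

The distinguishing property — length ≥ 5 — holds for all the 'Group A' cases and none of the 'Group B' cases.
"om": length 2 — does not satisfy this, so Group B. "tzofti": length 6 — fits, so Group A. "wup": length 3 — does not satisfy this, so Group B.

Group B, Group A, Group B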